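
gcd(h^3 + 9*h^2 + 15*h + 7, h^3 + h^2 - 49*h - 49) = h^2 + 8*h + 7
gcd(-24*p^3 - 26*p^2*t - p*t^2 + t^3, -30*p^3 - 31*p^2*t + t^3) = 6*p^2 + 5*p*t - t^2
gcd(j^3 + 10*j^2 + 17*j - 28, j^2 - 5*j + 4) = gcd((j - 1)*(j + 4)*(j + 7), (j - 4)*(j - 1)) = j - 1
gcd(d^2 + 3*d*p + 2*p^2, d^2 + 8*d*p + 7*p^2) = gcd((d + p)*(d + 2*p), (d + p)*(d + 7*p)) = d + p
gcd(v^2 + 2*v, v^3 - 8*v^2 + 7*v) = v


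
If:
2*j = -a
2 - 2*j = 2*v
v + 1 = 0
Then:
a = -4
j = 2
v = -1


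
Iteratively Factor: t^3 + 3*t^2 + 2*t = (t + 1)*(t^2 + 2*t) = (t + 1)*(t + 2)*(t)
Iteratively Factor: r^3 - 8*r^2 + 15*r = (r)*(r^2 - 8*r + 15) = r*(r - 5)*(r - 3)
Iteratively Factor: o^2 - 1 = (o - 1)*(o + 1)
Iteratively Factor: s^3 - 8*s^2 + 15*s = (s - 3)*(s^2 - 5*s) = s*(s - 3)*(s - 5)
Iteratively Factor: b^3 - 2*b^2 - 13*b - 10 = (b - 5)*(b^2 + 3*b + 2) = (b - 5)*(b + 1)*(b + 2)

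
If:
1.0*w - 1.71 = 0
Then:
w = 1.71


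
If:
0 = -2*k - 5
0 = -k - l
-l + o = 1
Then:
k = -5/2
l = 5/2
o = 7/2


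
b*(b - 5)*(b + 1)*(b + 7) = b^4 + 3*b^3 - 33*b^2 - 35*b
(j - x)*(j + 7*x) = j^2 + 6*j*x - 7*x^2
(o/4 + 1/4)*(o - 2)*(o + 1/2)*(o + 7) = o^4/4 + 13*o^3/8 - 3*o^2/2 - 37*o/8 - 7/4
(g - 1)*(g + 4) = g^2 + 3*g - 4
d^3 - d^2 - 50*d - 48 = (d - 8)*(d + 1)*(d + 6)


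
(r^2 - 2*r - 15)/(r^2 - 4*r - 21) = (r - 5)/(r - 7)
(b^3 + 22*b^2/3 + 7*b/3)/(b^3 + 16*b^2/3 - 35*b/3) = (3*b + 1)/(3*b - 5)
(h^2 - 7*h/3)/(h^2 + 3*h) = (h - 7/3)/(h + 3)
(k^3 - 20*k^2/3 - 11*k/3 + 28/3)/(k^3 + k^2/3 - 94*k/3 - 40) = (k^2 - 8*k + 7)/(k^2 - k - 30)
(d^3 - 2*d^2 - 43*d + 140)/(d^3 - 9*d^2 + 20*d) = (d + 7)/d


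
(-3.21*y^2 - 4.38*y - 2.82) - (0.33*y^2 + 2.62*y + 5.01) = -3.54*y^2 - 7.0*y - 7.83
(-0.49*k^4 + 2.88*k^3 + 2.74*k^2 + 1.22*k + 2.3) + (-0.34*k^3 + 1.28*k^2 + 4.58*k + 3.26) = -0.49*k^4 + 2.54*k^3 + 4.02*k^2 + 5.8*k + 5.56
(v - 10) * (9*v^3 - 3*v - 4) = 9*v^4 - 90*v^3 - 3*v^2 + 26*v + 40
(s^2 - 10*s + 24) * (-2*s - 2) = -2*s^3 + 18*s^2 - 28*s - 48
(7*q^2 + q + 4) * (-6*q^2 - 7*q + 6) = -42*q^4 - 55*q^3 + 11*q^2 - 22*q + 24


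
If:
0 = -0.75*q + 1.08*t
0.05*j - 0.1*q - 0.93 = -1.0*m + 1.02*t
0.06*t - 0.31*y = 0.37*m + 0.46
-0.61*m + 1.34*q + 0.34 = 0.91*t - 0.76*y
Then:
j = 19.5608867700762 - 10.9057454528375*y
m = -1.0617169428038*y - 1.43670373284173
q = -1.98804645209774*y - 1.71792914763454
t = -1.38058781395677*y - 1.19300635252398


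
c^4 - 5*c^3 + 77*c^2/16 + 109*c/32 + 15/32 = (c - 3)*(c - 5/2)*(c + 1/4)^2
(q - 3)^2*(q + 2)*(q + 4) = q^4 - 19*q^2 + 6*q + 72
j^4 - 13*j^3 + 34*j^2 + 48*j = j*(j - 8)*(j - 6)*(j + 1)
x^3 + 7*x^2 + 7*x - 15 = (x - 1)*(x + 3)*(x + 5)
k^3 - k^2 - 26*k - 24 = (k - 6)*(k + 1)*(k + 4)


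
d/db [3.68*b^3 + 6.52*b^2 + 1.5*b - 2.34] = 11.04*b^2 + 13.04*b + 1.5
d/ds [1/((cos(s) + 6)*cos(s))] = 2*(cos(s) + 3)*sin(s)/((cos(s) + 6)^2*cos(s)^2)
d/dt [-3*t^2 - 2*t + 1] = -6*t - 2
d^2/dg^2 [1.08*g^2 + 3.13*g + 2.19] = 2.16000000000000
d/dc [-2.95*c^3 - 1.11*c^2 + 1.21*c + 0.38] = -8.85*c^2 - 2.22*c + 1.21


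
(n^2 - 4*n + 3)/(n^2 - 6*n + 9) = (n - 1)/(n - 3)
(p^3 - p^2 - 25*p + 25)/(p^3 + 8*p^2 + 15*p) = (p^2 - 6*p + 5)/(p*(p + 3))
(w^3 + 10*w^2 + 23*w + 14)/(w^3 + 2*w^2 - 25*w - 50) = (w^2 + 8*w + 7)/(w^2 - 25)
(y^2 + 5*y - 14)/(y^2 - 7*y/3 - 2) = 3*(-y^2 - 5*y + 14)/(-3*y^2 + 7*y + 6)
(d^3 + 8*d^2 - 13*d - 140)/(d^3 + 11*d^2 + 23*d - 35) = (d - 4)/(d - 1)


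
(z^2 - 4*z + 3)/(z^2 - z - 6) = (z - 1)/(z + 2)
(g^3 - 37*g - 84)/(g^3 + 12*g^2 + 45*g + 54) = (g^2 - 3*g - 28)/(g^2 + 9*g + 18)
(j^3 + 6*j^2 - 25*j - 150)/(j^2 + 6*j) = j - 25/j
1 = 1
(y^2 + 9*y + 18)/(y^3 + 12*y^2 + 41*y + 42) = (y + 6)/(y^2 + 9*y + 14)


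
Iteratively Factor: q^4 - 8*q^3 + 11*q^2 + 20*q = (q + 1)*(q^3 - 9*q^2 + 20*q) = (q - 5)*(q + 1)*(q^2 - 4*q) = q*(q - 5)*(q + 1)*(q - 4)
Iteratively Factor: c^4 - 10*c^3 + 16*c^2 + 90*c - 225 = (c - 5)*(c^3 - 5*c^2 - 9*c + 45) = (c - 5)*(c + 3)*(c^2 - 8*c + 15) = (c - 5)^2*(c + 3)*(c - 3)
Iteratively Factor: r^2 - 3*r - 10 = (r - 5)*(r + 2)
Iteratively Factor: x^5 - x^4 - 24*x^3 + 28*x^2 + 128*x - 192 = (x - 4)*(x^4 + 3*x^3 - 12*x^2 - 20*x + 48) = (x - 4)*(x - 2)*(x^3 + 5*x^2 - 2*x - 24) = (x - 4)*(x - 2)*(x + 4)*(x^2 + x - 6) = (x - 4)*(x - 2)^2*(x + 4)*(x + 3)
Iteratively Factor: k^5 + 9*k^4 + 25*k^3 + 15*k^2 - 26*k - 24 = (k - 1)*(k^4 + 10*k^3 + 35*k^2 + 50*k + 24) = (k - 1)*(k + 2)*(k^3 + 8*k^2 + 19*k + 12) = (k - 1)*(k + 1)*(k + 2)*(k^2 + 7*k + 12) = (k - 1)*(k + 1)*(k + 2)*(k + 3)*(k + 4)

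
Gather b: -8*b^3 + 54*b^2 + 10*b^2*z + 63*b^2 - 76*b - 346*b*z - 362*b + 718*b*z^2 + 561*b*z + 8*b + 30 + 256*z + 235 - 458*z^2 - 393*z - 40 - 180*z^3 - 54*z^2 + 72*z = -8*b^3 + b^2*(10*z + 117) + b*(718*z^2 + 215*z - 430) - 180*z^3 - 512*z^2 - 65*z + 225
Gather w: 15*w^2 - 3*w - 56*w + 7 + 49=15*w^2 - 59*w + 56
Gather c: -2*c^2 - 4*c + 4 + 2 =-2*c^2 - 4*c + 6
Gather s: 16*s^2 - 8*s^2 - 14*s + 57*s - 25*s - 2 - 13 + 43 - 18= 8*s^2 + 18*s + 10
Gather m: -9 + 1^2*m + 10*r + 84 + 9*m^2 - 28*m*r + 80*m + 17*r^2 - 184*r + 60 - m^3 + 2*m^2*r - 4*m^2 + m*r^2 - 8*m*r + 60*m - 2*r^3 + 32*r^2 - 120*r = -m^3 + m^2*(2*r + 5) + m*(r^2 - 36*r + 141) - 2*r^3 + 49*r^2 - 294*r + 135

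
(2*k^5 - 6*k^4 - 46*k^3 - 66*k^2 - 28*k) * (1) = 2*k^5 - 6*k^4 - 46*k^3 - 66*k^2 - 28*k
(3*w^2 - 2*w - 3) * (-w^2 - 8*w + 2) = -3*w^4 - 22*w^3 + 25*w^2 + 20*w - 6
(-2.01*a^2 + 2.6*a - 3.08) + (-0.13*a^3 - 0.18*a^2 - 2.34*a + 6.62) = -0.13*a^3 - 2.19*a^2 + 0.26*a + 3.54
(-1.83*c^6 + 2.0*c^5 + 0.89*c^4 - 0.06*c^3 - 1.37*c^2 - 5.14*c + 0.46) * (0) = 0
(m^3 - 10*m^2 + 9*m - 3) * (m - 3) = m^4 - 13*m^3 + 39*m^2 - 30*m + 9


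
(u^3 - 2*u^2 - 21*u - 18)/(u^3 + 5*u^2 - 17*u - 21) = (u^2 - 3*u - 18)/(u^2 + 4*u - 21)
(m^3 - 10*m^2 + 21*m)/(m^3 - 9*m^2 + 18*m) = (m - 7)/(m - 6)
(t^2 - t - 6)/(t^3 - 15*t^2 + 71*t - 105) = (t + 2)/(t^2 - 12*t + 35)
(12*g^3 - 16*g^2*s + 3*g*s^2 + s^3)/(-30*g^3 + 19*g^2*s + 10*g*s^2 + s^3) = (-2*g + s)/(5*g + s)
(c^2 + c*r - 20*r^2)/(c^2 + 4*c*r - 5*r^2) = (-c + 4*r)/(-c + r)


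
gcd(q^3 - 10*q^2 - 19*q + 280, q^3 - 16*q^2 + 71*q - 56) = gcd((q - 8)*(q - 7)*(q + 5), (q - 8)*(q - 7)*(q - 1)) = q^2 - 15*q + 56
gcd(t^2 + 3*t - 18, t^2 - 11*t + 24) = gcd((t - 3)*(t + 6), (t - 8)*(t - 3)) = t - 3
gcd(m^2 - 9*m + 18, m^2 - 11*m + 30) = m - 6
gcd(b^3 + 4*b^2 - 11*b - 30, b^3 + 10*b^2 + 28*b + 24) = b + 2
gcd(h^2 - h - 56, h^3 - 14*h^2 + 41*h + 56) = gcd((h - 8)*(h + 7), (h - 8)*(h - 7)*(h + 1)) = h - 8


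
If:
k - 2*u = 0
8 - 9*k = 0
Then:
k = 8/9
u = 4/9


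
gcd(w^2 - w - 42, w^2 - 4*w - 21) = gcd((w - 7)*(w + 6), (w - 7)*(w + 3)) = w - 7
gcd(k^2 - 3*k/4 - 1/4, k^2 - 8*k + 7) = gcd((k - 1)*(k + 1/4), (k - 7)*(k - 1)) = k - 1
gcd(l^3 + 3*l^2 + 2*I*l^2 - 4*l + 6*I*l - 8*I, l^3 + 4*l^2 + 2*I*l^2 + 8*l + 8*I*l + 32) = l + 4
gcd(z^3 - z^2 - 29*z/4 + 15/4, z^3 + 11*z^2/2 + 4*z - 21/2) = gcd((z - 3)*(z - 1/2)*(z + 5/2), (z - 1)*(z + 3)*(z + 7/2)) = 1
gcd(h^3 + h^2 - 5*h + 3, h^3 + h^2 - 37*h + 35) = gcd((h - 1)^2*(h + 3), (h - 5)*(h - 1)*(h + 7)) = h - 1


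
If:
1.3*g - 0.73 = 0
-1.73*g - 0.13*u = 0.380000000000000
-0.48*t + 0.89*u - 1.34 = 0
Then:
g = 0.56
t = -22.07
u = -10.40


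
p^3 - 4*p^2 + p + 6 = (p - 3)*(p - 2)*(p + 1)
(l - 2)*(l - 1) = l^2 - 3*l + 2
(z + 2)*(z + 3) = z^2 + 5*z + 6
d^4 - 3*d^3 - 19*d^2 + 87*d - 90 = (d - 3)^2*(d - 2)*(d + 5)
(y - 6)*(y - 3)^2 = y^3 - 12*y^2 + 45*y - 54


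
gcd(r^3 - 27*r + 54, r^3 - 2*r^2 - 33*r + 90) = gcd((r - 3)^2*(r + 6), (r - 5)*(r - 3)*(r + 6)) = r^2 + 3*r - 18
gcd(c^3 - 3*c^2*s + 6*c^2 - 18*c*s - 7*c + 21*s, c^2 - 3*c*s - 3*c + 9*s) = -c + 3*s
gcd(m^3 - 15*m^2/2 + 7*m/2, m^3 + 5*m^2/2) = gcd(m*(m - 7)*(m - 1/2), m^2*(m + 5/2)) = m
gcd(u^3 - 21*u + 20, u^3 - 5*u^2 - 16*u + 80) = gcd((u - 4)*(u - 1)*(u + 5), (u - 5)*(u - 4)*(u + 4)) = u - 4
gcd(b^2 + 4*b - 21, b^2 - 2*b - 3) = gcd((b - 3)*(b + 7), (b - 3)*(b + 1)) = b - 3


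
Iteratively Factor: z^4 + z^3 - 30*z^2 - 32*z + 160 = (z - 2)*(z^3 + 3*z^2 - 24*z - 80) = (z - 5)*(z - 2)*(z^2 + 8*z + 16) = (z - 5)*(z - 2)*(z + 4)*(z + 4)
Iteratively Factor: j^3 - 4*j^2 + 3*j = (j - 3)*(j^2 - j) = j*(j - 3)*(j - 1)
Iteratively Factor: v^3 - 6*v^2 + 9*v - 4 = (v - 1)*(v^2 - 5*v + 4) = (v - 4)*(v - 1)*(v - 1)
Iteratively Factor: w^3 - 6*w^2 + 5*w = (w - 1)*(w^2 - 5*w) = w*(w - 1)*(w - 5)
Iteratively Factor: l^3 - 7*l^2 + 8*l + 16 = (l - 4)*(l^2 - 3*l - 4) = (l - 4)^2*(l + 1)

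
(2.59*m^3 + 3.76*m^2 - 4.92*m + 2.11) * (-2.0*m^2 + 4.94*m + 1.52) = -5.18*m^5 + 5.2746*m^4 + 32.3512*m^3 - 22.8096*m^2 + 2.945*m + 3.2072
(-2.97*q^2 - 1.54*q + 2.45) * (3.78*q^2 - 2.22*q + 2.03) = -11.2266*q^4 + 0.772200000000001*q^3 + 6.6507*q^2 - 8.5652*q + 4.9735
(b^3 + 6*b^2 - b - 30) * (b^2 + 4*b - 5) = b^5 + 10*b^4 + 18*b^3 - 64*b^2 - 115*b + 150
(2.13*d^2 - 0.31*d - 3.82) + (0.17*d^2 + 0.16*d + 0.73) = 2.3*d^2 - 0.15*d - 3.09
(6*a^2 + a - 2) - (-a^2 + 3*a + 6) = 7*a^2 - 2*a - 8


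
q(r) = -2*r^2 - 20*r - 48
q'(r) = -4*r - 20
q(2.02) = -96.56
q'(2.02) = -28.08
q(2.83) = -120.62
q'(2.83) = -31.32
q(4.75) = -188.12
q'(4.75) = -39.00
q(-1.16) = -27.49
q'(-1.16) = -15.36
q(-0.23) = -43.51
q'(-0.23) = -19.08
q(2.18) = -101.10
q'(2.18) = -28.72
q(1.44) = -80.95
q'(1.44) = -25.76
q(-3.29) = -3.85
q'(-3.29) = -6.84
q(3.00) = -126.00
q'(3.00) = -32.00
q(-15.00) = -198.00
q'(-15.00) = 40.00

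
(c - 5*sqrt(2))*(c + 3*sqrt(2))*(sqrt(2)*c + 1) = sqrt(2)*c^3 - 3*c^2 - 32*sqrt(2)*c - 30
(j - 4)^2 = j^2 - 8*j + 16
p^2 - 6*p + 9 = (p - 3)^2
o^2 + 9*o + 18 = (o + 3)*(o + 6)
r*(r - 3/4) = r^2 - 3*r/4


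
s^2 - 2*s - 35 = (s - 7)*(s + 5)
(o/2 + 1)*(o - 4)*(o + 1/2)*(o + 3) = o^4/2 + 3*o^3/4 - 27*o^2/4 - 31*o/2 - 6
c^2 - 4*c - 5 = (c - 5)*(c + 1)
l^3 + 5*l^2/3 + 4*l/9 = l*(l + 1/3)*(l + 4/3)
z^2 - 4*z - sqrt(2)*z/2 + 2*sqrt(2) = (z - 4)*(z - sqrt(2)/2)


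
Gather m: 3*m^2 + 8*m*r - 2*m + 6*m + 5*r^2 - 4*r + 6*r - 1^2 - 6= 3*m^2 + m*(8*r + 4) + 5*r^2 + 2*r - 7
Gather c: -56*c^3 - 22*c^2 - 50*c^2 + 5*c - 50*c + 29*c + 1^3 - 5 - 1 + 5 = -56*c^3 - 72*c^2 - 16*c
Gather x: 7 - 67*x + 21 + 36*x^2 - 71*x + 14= 36*x^2 - 138*x + 42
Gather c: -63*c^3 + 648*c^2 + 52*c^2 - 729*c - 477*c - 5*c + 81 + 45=-63*c^3 + 700*c^2 - 1211*c + 126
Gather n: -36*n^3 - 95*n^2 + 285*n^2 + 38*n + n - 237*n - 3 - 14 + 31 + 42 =-36*n^3 + 190*n^2 - 198*n + 56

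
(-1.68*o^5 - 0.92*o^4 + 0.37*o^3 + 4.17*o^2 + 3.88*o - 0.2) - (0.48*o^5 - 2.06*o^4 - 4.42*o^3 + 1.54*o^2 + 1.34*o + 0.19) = -2.16*o^5 + 1.14*o^4 + 4.79*o^3 + 2.63*o^2 + 2.54*o - 0.39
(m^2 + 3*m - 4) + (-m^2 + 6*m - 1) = 9*m - 5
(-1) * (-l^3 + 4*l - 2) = l^3 - 4*l + 2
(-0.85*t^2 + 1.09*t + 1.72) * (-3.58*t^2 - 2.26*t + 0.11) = 3.043*t^4 - 1.9812*t^3 - 8.7145*t^2 - 3.7673*t + 0.1892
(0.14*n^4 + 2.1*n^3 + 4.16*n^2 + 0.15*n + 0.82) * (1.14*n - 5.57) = 0.1596*n^5 + 1.6142*n^4 - 6.9546*n^3 - 23.0002*n^2 + 0.0992999999999998*n - 4.5674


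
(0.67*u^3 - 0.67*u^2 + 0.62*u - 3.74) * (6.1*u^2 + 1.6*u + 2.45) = 4.087*u^5 - 3.015*u^4 + 4.3515*u^3 - 23.4635*u^2 - 4.465*u - 9.163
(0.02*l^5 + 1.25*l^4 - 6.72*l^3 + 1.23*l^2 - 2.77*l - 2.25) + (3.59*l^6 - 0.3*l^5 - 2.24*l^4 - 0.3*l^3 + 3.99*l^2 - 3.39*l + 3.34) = 3.59*l^6 - 0.28*l^5 - 0.99*l^4 - 7.02*l^3 + 5.22*l^2 - 6.16*l + 1.09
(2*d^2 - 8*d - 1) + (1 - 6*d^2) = -4*d^2 - 8*d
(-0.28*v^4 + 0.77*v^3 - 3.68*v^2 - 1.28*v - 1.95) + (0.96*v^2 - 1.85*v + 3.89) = -0.28*v^4 + 0.77*v^3 - 2.72*v^2 - 3.13*v + 1.94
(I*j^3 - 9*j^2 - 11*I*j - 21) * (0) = 0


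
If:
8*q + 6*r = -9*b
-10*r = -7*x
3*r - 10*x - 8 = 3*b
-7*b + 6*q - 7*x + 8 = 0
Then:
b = 5776/3127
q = -3684/3127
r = -3752/3127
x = -5360/3127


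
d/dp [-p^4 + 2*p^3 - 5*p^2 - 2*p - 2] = -4*p^3 + 6*p^2 - 10*p - 2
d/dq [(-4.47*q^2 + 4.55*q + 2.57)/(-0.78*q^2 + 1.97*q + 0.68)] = (-5.2569*q^2 - 2.07*q - 1.9689)/(0.6084*q^4 - 3.0732*q^3 + 2.8201*q^2 + 2.6792*q + 0.4624)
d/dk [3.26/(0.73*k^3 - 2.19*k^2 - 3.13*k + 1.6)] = (-7.1394*k^2 + 14.2788*k + 10.2038)/(0.73*k^3 - 2.19*k^2 - 3.13*k + 1.6)^2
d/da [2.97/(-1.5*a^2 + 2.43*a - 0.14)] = (8.91*a - 7.2171)/(1.5*a^2 - 2.43*a + 0.14)^2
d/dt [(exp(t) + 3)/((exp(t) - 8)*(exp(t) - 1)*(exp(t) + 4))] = 2*(-exp(3*t) - 2*exp(2*t) + 15*exp(t) + 58)*exp(t)/(exp(6*t) - 10*exp(5*t) - 31*exp(4*t) + 344*exp(3*t) + 464*exp(2*t) - 1792*exp(t) + 1024)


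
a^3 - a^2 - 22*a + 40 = (a - 4)*(a - 2)*(a + 5)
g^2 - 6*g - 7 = (g - 7)*(g + 1)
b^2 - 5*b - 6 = (b - 6)*(b + 1)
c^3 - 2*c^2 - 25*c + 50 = (c - 5)*(c - 2)*(c + 5)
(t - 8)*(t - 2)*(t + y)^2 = t^4 + 2*t^3*y - 10*t^3 + t^2*y^2 - 20*t^2*y + 16*t^2 - 10*t*y^2 + 32*t*y + 16*y^2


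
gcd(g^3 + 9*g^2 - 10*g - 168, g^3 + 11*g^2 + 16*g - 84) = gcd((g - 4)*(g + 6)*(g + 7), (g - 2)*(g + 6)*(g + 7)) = g^2 + 13*g + 42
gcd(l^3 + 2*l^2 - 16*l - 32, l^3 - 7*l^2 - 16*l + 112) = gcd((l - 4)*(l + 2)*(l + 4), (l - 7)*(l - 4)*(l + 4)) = l^2 - 16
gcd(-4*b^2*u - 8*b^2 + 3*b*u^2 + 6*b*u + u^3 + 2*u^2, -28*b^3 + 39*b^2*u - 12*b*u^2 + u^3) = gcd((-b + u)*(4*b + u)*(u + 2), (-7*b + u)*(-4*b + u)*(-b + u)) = -b + u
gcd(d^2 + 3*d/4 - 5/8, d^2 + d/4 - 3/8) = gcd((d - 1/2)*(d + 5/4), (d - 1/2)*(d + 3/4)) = d - 1/2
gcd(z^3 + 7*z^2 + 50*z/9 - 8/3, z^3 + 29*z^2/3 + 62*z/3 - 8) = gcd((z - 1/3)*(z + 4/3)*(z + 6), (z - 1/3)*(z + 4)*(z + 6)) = z^2 + 17*z/3 - 2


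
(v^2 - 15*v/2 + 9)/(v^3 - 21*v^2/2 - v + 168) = (2*v - 3)/(2*v^2 - 9*v - 56)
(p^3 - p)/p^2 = p - 1/p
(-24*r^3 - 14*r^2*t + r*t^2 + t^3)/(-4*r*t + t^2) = 6*r^2/t + 5*r + t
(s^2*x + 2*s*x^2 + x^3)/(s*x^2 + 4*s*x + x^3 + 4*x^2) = (s + x)/(x + 4)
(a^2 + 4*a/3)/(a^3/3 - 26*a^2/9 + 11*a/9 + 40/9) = 3*a*(3*a + 4)/(3*a^3 - 26*a^2 + 11*a + 40)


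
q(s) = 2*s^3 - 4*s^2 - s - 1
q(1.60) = -4.65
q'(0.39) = -3.21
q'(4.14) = 68.72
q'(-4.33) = 146.13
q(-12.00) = -4021.00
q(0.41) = -1.94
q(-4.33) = -234.03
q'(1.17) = -2.15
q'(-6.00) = 263.00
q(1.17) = -4.44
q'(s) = 6*s^2 - 8*s - 1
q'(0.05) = -1.38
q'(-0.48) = 4.22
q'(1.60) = 1.56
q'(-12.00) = 959.00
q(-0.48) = -1.66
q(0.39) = -1.88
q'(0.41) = -3.27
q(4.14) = 68.22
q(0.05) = -1.06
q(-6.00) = -571.00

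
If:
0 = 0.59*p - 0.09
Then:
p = 0.15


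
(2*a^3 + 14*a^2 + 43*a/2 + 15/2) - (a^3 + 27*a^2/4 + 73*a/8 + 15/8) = a^3 + 29*a^2/4 + 99*a/8 + 45/8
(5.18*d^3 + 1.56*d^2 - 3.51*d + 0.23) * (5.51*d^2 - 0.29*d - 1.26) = 28.5418*d^5 + 7.0934*d^4 - 26.3193*d^3 + 0.3196*d^2 + 4.3559*d - 0.2898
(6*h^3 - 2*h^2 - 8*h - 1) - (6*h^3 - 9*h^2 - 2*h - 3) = 7*h^2 - 6*h + 2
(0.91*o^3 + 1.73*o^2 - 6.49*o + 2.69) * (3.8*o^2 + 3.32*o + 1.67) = 3.458*o^5 + 9.5952*o^4 - 17.3987*o^3 - 8.4357*o^2 - 1.9075*o + 4.4923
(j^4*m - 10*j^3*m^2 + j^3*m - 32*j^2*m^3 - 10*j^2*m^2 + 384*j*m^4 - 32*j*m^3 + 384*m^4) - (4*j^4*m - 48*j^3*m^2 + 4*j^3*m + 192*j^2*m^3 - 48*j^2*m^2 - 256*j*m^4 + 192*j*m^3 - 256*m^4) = -3*j^4*m + 38*j^3*m^2 - 3*j^3*m - 224*j^2*m^3 + 38*j^2*m^2 + 640*j*m^4 - 224*j*m^3 + 640*m^4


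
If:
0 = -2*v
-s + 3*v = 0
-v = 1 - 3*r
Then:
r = 1/3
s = 0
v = 0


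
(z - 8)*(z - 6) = z^2 - 14*z + 48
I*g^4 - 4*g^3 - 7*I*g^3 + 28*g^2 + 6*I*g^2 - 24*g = g*(g - 6)*(g + 4*I)*(I*g - I)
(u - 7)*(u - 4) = u^2 - 11*u + 28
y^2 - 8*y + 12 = (y - 6)*(y - 2)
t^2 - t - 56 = (t - 8)*(t + 7)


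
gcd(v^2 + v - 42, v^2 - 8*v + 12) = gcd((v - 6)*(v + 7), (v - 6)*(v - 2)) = v - 6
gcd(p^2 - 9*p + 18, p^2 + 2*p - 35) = 1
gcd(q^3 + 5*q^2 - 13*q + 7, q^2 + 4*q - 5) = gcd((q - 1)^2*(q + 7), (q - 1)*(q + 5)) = q - 1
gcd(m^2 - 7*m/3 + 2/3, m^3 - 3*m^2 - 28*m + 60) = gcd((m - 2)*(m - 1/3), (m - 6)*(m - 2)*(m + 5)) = m - 2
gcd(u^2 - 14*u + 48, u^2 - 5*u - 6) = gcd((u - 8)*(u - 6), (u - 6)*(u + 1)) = u - 6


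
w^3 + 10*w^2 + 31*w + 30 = (w + 2)*(w + 3)*(w + 5)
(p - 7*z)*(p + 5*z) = p^2 - 2*p*z - 35*z^2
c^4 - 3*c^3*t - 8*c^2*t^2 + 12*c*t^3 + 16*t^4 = (c - 4*t)*(c - 2*t)*(c + t)*(c + 2*t)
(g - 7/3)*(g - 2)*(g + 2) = g^3 - 7*g^2/3 - 4*g + 28/3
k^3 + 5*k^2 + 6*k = k*(k + 2)*(k + 3)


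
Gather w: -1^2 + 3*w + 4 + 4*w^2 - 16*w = 4*w^2 - 13*w + 3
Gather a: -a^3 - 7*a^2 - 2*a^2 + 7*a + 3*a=-a^3 - 9*a^2 + 10*a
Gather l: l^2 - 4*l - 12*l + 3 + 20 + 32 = l^2 - 16*l + 55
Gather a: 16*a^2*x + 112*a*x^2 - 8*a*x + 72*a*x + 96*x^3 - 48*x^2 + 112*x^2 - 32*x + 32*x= 16*a^2*x + a*(112*x^2 + 64*x) + 96*x^3 + 64*x^2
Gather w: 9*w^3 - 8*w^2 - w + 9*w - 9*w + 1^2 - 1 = 9*w^3 - 8*w^2 - w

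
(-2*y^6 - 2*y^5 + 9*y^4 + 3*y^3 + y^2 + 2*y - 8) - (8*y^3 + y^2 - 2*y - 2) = -2*y^6 - 2*y^5 + 9*y^4 - 5*y^3 + 4*y - 6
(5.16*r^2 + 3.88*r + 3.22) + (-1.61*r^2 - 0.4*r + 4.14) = 3.55*r^2 + 3.48*r + 7.36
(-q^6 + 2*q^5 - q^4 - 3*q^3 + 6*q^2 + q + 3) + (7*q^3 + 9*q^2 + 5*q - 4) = -q^6 + 2*q^5 - q^4 + 4*q^3 + 15*q^2 + 6*q - 1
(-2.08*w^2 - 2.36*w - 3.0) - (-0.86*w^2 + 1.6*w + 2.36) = -1.22*w^2 - 3.96*w - 5.36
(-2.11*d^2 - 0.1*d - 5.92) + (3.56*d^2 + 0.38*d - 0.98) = 1.45*d^2 + 0.28*d - 6.9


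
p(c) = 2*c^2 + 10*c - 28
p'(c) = 4*c + 10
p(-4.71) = -30.73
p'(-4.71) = -8.84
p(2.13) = 2.37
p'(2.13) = 18.52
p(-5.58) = -21.53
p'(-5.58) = -12.32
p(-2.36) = -40.46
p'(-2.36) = 0.56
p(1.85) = -2.66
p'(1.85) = 17.40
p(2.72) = 14.00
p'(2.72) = 20.88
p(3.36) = 28.18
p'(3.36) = 23.44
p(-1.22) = -37.22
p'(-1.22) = 5.12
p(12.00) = 380.00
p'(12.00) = 58.00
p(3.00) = 20.00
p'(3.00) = 22.00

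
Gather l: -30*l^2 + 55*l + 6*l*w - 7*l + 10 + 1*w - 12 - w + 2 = -30*l^2 + l*(6*w + 48)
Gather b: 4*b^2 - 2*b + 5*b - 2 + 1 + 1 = 4*b^2 + 3*b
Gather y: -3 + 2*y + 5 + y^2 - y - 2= y^2 + y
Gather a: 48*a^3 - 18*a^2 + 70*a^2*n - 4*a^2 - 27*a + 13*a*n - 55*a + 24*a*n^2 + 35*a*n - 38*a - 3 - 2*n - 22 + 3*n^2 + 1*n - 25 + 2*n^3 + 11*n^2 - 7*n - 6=48*a^3 + a^2*(70*n - 22) + a*(24*n^2 + 48*n - 120) + 2*n^3 + 14*n^2 - 8*n - 56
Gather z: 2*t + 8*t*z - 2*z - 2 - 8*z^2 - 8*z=2*t - 8*z^2 + z*(8*t - 10) - 2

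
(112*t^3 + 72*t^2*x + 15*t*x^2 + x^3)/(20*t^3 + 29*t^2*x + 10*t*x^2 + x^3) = (28*t^2 + 11*t*x + x^2)/(5*t^2 + 6*t*x + x^2)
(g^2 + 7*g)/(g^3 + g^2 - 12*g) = (g + 7)/(g^2 + g - 12)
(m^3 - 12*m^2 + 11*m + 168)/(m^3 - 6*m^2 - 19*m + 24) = (m - 7)/(m - 1)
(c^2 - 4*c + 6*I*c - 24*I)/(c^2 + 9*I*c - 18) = (c - 4)/(c + 3*I)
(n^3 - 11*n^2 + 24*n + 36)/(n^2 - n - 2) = (n^2 - 12*n + 36)/(n - 2)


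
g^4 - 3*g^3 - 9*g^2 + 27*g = g*(g - 3)^2*(g + 3)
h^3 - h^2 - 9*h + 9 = (h - 3)*(h - 1)*(h + 3)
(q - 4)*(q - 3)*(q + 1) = q^3 - 6*q^2 + 5*q + 12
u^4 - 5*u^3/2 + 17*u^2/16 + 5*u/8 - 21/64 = (u - 7/4)*(u - 3/4)*(u - 1/2)*(u + 1/2)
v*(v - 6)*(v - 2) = v^3 - 8*v^2 + 12*v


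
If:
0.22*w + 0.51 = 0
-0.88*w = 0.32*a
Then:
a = 6.38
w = -2.32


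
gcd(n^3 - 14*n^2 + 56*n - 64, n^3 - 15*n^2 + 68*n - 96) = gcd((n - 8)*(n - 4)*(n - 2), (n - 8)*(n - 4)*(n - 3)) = n^2 - 12*n + 32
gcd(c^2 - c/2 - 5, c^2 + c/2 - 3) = c + 2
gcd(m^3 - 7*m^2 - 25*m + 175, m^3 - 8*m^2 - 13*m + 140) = m^2 - 12*m + 35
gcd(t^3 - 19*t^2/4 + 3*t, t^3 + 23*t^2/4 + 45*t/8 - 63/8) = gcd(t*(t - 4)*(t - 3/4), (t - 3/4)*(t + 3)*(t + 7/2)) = t - 3/4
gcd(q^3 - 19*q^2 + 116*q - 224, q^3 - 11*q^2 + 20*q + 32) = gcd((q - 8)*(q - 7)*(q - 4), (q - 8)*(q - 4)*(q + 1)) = q^2 - 12*q + 32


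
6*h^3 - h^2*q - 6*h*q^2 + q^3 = (-6*h + q)*(-h + q)*(h + q)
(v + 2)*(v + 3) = v^2 + 5*v + 6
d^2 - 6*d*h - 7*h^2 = (d - 7*h)*(d + h)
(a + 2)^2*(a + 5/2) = a^3 + 13*a^2/2 + 14*a + 10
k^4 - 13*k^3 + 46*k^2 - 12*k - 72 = (k - 6)^2*(k - 2)*(k + 1)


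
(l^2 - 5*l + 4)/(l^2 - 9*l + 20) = (l - 1)/(l - 5)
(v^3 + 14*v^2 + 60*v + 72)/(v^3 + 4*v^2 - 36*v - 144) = (v^2 + 8*v + 12)/(v^2 - 2*v - 24)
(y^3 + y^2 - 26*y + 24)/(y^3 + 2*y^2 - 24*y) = (y - 1)/y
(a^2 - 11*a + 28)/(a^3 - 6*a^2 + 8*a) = (a - 7)/(a*(a - 2))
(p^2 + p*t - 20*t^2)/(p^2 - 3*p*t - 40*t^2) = (p - 4*t)/(p - 8*t)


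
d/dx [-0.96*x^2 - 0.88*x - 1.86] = -1.92*x - 0.88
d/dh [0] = 0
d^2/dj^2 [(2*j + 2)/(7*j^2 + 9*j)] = 4*(49*j^3 + 147*j^2 + 189*j + 81)/(j^3*(343*j^3 + 1323*j^2 + 1701*j + 729))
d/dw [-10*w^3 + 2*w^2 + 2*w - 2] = -30*w^2 + 4*w + 2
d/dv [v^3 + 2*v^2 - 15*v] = 3*v^2 + 4*v - 15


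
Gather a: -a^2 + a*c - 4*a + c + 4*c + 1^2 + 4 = -a^2 + a*(c - 4) + 5*c + 5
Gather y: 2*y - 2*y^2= -2*y^2 + 2*y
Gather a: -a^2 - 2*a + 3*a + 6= -a^2 + a + 6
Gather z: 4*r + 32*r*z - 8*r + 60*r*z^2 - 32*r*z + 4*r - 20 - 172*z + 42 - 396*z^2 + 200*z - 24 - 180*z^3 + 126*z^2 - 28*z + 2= -180*z^3 + z^2*(60*r - 270)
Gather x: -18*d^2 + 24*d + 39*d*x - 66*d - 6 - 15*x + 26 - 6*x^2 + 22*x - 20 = -18*d^2 - 42*d - 6*x^2 + x*(39*d + 7)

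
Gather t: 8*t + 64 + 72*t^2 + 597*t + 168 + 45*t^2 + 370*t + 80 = 117*t^2 + 975*t + 312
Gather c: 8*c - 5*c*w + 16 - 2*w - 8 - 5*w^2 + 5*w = c*(8 - 5*w) - 5*w^2 + 3*w + 8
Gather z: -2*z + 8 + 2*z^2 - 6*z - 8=2*z^2 - 8*z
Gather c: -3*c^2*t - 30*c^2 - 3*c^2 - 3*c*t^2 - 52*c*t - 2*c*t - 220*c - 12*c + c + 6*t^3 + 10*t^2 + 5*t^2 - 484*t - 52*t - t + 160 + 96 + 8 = c^2*(-3*t - 33) + c*(-3*t^2 - 54*t - 231) + 6*t^3 + 15*t^2 - 537*t + 264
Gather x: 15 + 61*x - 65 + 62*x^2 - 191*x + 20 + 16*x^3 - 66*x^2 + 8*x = 16*x^3 - 4*x^2 - 122*x - 30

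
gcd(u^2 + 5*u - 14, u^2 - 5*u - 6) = 1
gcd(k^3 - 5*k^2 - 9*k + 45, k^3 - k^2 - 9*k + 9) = k^2 - 9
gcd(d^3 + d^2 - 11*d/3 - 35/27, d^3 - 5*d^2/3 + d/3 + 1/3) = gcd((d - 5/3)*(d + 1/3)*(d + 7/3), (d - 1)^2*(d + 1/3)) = d + 1/3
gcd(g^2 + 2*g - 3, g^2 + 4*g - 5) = g - 1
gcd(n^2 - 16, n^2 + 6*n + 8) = n + 4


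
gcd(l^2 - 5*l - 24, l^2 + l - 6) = l + 3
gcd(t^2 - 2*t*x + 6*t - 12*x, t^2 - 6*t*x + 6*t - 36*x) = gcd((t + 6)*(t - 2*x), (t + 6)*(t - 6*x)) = t + 6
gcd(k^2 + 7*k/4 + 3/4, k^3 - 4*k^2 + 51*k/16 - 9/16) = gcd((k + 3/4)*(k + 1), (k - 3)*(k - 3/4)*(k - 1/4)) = 1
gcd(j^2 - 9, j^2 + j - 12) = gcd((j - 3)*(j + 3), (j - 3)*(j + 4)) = j - 3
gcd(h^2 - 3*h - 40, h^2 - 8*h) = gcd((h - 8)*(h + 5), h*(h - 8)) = h - 8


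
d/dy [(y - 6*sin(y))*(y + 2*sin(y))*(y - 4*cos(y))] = -4*sqrt(2)*y^2*cos(y + pi/4) + 3*y^2 - 12*y*sin(2*y) - 8*sqrt(2)*y*sin(y + pi/4) + 16*y*cos(2*y) - 12*sin(y) + 8*sin(2*y) + 36*sin(3*y) + 6*cos(2*y) - 6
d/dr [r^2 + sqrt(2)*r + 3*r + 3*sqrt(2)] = 2*r + sqrt(2) + 3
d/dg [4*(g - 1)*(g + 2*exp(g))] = 8*g*exp(g) + 8*g - 4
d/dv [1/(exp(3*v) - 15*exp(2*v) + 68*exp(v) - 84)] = (-3*exp(2*v) + 30*exp(v) - 68)*exp(v)/(exp(3*v) - 15*exp(2*v) + 68*exp(v) - 84)^2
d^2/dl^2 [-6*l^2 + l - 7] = -12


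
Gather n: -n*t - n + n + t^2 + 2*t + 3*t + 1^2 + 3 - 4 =-n*t + t^2 + 5*t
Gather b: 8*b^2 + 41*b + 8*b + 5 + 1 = 8*b^2 + 49*b + 6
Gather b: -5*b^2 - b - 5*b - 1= -5*b^2 - 6*b - 1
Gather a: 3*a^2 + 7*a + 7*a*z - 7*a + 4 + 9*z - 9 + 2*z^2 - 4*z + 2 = 3*a^2 + 7*a*z + 2*z^2 + 5*z - 3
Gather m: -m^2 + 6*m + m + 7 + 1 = -m^2 + 7*m + 8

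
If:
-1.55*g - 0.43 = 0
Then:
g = -0.28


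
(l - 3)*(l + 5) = l^2 + 2*l - 15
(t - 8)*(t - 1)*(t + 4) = t^3 - 5*t^2 - 28*t + 32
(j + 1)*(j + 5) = j^2 + 6*j + 5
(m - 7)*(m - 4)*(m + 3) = m^3 - 8*m^2 - 5*m + 84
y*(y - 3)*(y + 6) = y^3 + 3*y^2 - 18*y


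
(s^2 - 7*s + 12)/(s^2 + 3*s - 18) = (s - 4)/(s + 6)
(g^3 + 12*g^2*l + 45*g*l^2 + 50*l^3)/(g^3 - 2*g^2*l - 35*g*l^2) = (g^2 + 7*g*l + 10*l^2)/(g*(g - 7*l))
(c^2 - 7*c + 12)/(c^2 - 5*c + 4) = (c - 3)/(c - 1)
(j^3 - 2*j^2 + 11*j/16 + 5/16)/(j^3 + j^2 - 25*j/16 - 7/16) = (4*j - 5)/(4*j + 7)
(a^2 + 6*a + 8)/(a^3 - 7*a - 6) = (a + 4)/(a^2 - 2*a - 3)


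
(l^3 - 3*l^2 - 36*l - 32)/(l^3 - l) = (l^2 - 4*l - 32)/(l*(l - 1))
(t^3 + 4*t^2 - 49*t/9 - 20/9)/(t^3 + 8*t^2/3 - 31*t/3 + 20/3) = (t + 1/3)/(t - 1)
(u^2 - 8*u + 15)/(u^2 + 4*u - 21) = (u - 5)/(u + 7)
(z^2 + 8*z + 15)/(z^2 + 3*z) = (z + 5)/z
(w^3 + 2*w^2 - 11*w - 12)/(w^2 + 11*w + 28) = (w^2 - 2*w - 3)/(w + 7)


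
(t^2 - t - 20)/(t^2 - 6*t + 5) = (t + 4)/(t - 1)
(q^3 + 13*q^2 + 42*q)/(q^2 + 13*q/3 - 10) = 3*q*(q + 7)/(3*q - 5)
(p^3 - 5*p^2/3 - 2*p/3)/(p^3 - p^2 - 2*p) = (p + 1/3)/(p + 1)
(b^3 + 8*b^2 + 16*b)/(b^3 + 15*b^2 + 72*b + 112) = b/(b + 7)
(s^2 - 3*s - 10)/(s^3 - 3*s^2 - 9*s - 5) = (s + 2)/(s^2 + 2*s + 1)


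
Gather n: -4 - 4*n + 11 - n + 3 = 10 - 5*n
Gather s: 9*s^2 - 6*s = 9*s^2 - 6*s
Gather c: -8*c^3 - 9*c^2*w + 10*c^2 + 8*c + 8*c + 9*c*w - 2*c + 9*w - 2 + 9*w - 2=-8*c^3 + c^2*(10 - 9*w) + c*(9*w + 14) + 18*w - 4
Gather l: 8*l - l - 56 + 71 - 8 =7*l + 7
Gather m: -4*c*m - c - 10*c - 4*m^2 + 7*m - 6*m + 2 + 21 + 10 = -11*c - 4*m^2 + m*(1 - 4*c) + 33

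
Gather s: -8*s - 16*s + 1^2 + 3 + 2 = 6 - 24*s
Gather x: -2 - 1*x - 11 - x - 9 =-2*x - 22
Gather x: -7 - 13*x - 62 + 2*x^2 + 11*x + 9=2*x^2 - 2*x - 60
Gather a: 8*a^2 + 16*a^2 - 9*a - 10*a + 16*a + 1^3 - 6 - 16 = 24*a^2 - 3*a - 21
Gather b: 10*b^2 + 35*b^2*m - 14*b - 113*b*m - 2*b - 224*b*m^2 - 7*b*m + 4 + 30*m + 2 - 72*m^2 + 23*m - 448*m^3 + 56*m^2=b^2*(35*m + 10) + b*(-224*m^2 - 120*m - 16) - 448*m^3 - 16*m^2 + 53*m + 6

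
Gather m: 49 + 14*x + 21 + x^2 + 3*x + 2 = x^2 + 17*x + 72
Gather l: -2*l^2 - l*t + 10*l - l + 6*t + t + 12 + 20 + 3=-2*l^2 + l*(9 - t) + 7*t + 35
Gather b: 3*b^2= 3*b^2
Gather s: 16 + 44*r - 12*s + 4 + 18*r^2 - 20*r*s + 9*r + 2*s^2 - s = 18*r^2 + 53*r + 2*s^2 + s*(-20*r - 13) + 20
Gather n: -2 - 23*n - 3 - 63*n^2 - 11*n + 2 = -63*n^2 - 34*n - 3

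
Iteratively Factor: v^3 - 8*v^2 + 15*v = (v)*(v^2 - 8*v + 15) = v*(v - 5)*(v - 3)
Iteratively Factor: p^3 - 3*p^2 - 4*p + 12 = (p - 2)*(p^2 - p - 6) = (p - 3)*(p - 2)*(p + 2)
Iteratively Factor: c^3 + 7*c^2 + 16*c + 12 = (c + 2)*(c^2 + 5*c + 6) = (c + 2)*(c + 3)*(c + 2)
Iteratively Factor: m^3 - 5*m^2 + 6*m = (m - 2)*(m^2 - 3*m) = (m - 3)*(m - 2)*(m)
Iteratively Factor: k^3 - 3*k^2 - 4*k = (k)*(k^2 - 3*k - 4) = k*(k + 1)*(k - 4)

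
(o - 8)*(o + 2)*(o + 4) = o^3 - 2*o^2 - 40*o - 64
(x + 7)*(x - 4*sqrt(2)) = x^2 - 4*sqrt(2)*x + 7*x - 28*sqrt(2)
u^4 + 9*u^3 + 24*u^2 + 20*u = u*(u + 2)^2*(u + 5)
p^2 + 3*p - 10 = (p - 2)*(p + 5)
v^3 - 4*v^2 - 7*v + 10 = (v - 5)*(v - 1)*(v + 2)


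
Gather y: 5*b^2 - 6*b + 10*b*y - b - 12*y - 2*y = 5*b^2 - 7*b + y*(10*b - 14)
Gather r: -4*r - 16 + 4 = -4*r - 12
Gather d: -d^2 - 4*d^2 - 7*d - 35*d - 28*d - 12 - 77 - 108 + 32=-5*d^2 - 70*d - 165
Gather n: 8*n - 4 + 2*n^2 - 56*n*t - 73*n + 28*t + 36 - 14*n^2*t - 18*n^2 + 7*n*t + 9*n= n^2*(-14*t - 16) + n*(-49*t - 56) + 28*t + 32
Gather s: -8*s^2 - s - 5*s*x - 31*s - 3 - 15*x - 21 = -8*s^2 + s*(-5*x - 32) - 15*x - 24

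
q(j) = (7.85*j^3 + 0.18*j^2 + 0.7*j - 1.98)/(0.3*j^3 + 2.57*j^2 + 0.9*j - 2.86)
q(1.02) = 6.91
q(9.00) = 13.29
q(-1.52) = -46.02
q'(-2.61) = 4.29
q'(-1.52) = -255.81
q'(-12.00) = 14.63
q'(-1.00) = -31.60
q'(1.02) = -22.20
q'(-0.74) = -8.63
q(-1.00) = 6.95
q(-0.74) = 2.49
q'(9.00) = 0.73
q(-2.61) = -20.41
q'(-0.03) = -0.07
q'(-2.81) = 5.79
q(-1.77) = -23.87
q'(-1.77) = -28.18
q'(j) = (-0.9*j^2 - 5.14*j - 0.9)*(7.85*j^3 + 0.18*j^2 + 0.7*j - 1.98)/(0.3*j^3 + 2.57*j^2 + 0.9*j - 2.86)^2 + (23.55*j^2 + 0.36*j + 0.7)/(0.3*j^3 + 2.57*j^2 + 0.9*j - 2.86) = (20.1205*j^4 + 13.71*j^3 - 67.208*j^2 + 9.1476*j - 0.22)/(0.09*j^6 + 1.542*j^5 + 7.1449*j^4 + 2.91*j^3 - 13.8904*j^2 - 5.148*j + 8.1796)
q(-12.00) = 83.65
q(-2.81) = -21.42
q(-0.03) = 0.69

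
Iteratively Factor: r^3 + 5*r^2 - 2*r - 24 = (r + 3)*(r^2 + 2*r - 8) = (r + 3)*(r + 4)*(r - 2)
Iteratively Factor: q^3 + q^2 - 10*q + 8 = (q + 4)*(q^2 - 3*q + 2) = (q - 1)*(q + 4)*(q - 2)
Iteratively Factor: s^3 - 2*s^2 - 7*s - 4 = (s + 1)*(s^2 - 3*s - 4) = (s + 1)^2*(s - 4)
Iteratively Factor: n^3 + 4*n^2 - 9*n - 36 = (n + 3)*(n^2 + n - 12) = (n + 3)*(n + 4)*(n - 3)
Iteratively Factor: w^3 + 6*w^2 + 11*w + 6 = (w + 1)*(w^2 + 5*w + 6) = (w + 1)*(w + 2)*(w + 3)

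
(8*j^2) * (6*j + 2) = 48*j^3 + 16*j^2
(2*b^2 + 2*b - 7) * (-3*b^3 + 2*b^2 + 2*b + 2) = -6*b^5 - 2*b^4 + 29*b^3 - 6*b^2 - 10*b - 14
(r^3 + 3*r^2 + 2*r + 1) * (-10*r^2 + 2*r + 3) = -10*r^5 - 28*r^4 - 11*r^3 + 3*r^2 + 8*r + 3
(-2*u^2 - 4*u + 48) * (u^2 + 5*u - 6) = -2*u^4 - 14*u^3 + 40*u^2 + 264*u - 288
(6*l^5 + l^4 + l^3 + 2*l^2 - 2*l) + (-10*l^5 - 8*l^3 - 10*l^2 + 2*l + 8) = -4*l^5 + l^4 - 7*l^3 - 8*l^2 + 8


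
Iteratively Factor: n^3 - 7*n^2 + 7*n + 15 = (n - 5)*(n^2 - 2*n - 3) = (n - 5)*(n - 3)*(n + 1)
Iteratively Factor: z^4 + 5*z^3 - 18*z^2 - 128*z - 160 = (z - 5)*(z^3 + 10*z^2 + 32*z + 32) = (z - 5)*(z + 4)*(z^2 + 6*z + 8) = (z - 5)*(z + 2)*(z + 4)*(z + 4)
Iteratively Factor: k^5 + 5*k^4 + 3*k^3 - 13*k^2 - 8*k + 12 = (k + 2)*(k^4 + 3*k^3 - 3*k^2 - 7*k + 6) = (k - 1)*(k + 2)*(k^3 + 4*k^2 + k - 6) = (k - 1)^2*(k + 2)*(k^2 + 5*k + 6) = (k - 1)^2*(k + 2)*(k + 3)*(k + 2)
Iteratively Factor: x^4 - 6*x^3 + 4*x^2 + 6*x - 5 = (x - 1)*(x^3 - 5*x^2 - x + 5) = (x - 1)^2*(x^2 - 4*x - 5) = (x - 1)^2*(x + 1)*(x - 5)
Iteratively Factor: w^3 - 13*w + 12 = (w - 3)*(w^2 + 3*w - 4) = (w - 3)*(w + 4)*(w - 1)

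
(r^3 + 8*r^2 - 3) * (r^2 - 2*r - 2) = r^5 + 6*r^4 - 18*r^3 - 19*r^2 + 6*r + 6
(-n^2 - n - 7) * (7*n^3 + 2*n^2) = -7*n^5 - 9*n^4 - 51*n^3 - 14*n^2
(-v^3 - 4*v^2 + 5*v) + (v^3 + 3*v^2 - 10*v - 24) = -v^2 - 5*v - 24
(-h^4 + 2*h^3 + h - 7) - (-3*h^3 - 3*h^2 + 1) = -h^4 + 5*h^3 + 3*h^2 + h - 8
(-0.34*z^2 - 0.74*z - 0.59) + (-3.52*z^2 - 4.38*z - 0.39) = -3.86*z^2 - 5.12*z - 0.98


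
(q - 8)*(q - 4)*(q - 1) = q^3 - 13*q^2 + 44*q - 32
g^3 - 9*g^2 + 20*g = g*(g - 5)*(g - 4)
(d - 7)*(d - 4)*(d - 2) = d^3 - 13*d^2 + 50*d - 56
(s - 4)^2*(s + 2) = s^3 - 6*s^2 + 32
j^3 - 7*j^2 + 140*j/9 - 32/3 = (j - 3)*(j - 8/3)*(j - 4/3)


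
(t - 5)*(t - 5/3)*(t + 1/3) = t^3 - 19*t^2/3 + 55*t/9 + 25/9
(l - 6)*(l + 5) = l^2 - l - 30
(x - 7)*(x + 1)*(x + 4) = x^3 - 2*x^2 - 31*x - 28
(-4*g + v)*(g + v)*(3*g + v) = -12*g^3 - 13*g^2*v + v^3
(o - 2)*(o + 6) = o^2 + 4*o - 12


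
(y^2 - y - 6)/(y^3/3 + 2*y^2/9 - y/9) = 9*(y^2 - y - 6)/(y*(3*y^2 + 2*y - 1))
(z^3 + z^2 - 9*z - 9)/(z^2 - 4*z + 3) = (z^2 + 4*z + 3)/(z - 1)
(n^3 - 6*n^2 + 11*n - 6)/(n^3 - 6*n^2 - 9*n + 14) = (n^2 - 5*n + 6)/(n^2 - 5*n - 14)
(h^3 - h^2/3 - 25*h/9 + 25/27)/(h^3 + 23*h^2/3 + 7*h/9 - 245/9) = (9*h^2 + 12*h - 5)/(3*(3*h^2 + 28*h + 49))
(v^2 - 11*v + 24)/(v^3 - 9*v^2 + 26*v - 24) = (v - 8)/(v^2 - 6*v + 8)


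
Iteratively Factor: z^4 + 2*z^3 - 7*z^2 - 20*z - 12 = (z + 2)*(z^3 - 7*z - 6) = (z + 2)^2*(z^2 - 2*z - 3) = (z + 1)*(z + 2)^2*(z - 3)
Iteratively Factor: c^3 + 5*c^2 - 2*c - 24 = (c - 2)*(c^2 + 7*c + 12) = (c - 2)*(c + 4)*(c + 3)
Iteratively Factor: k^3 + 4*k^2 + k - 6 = (k + 2)*(k^2 + 2*k - 3) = (k - 1)*(k + 2)*(k + 3)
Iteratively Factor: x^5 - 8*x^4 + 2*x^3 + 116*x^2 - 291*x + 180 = (x - 1)*(x^4 - 7*x^3 - 5*x^2 + 111*x - 180) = (x - 3)*(x - 1)*(x^3 - 4*x^2 - 17*x + 60) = (x - 5)*(x - 3)*(x - 1)*(x^2 + x - 12) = (x - 5)*(x - 3)^2*(x - 1)*(x + 4)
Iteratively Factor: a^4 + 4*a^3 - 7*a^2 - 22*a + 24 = (a - 2)*(a^3 + 6*a^2 + 5*a - 12) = (a - 2)*(a + 4)*(a^2 + 2*a - 3) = (a - 2)*(a - 1)*(a + 4)*(a + 3)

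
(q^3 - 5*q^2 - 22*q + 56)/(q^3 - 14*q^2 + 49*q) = (q^2 + 2*q - 8)/(q*(q - 7))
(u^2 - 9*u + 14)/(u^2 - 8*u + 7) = (u - 2)/(u - 1)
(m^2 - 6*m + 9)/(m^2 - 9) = (m - 3)/(m + 3)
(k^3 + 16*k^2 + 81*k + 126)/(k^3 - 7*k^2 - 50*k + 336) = (k^2 + 9*k + 18)/(k^2 - 14*k + 48)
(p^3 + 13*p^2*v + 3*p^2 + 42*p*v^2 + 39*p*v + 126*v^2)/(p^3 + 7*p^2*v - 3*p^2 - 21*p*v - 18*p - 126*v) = (p + 6*v)/(p - 6)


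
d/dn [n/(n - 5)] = -5/(n - 5)^2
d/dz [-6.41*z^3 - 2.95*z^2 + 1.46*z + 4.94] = -19.23*z^2 - 5.9*z + 1.46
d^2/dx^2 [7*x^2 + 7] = 14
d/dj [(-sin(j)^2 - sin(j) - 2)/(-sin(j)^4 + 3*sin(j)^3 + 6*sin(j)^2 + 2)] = 2*(-sin(j)^5 - sin(j)^3 + 12*sin(j)^2 + 10*sin(j) - 1)*cos(j)/(sin(j)^4 - 3*sin(j)^3 - 6*sin(j)^2 - 2)^2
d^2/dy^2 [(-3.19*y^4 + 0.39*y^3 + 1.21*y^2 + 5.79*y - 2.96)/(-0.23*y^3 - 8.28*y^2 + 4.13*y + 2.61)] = (4.44089209850063e-16*y^8 + 444.820368*y^6 - 647.089866*y^5 - 161.147172*y^4 - 287.623434000001*y^3 + 1237.667334*y^2 - 1363.366242*y + 337.251796)/(0.012167*y^9 + 1.314036*y^8 + 46.649865*y^7 + 520.058313*y^6 - 867.492219*y^5 - 98.243442*y^4 + 469.770976*y^3 + 35.657037*y^2 - 84.401919*y - 17.779581)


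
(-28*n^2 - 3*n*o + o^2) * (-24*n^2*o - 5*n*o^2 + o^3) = 672*n^4*o + 212*n^3*o^2 - 37*n^2*o^3 - 8*n*o^4 + o^5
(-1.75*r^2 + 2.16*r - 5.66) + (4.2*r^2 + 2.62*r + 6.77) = 2.45*r^2 + 4.78*r + 1.11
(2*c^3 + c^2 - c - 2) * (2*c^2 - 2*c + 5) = 4*c^5 - 2*c^4 + 6*c^3 + 3*c^2 - c - 10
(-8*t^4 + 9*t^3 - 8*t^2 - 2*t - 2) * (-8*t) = 64*t^5 - 72*t^4 + 64*t^3 + 16*t^2 + 16*t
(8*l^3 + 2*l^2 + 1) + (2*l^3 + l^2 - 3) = 10*l^3 + 3*l^2 - 2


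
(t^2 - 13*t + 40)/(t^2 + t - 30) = (t - 8)/(t + 6)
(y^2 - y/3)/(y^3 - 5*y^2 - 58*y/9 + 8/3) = 3*y/(3*y^2 - 14*y - 24)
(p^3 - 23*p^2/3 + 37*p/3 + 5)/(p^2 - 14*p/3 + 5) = (3*p^2 - 14*p - 5)/(3*p - 5)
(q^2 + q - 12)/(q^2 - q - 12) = (-q^2 - q + 12)/(-q^2 + q + 12)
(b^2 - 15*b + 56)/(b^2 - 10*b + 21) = (b - 8)/(b - 3)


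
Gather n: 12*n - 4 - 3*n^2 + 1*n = -3*n^2 + 13*n - 4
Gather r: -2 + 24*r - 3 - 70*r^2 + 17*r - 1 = -70*r^2 + 41*r - 6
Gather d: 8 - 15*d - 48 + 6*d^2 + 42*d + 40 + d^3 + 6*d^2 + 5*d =d^3 + 12*d^2 + 32*d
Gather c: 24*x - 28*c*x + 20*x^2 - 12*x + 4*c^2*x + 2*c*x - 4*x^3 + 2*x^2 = 4*c^2*x - 26*c*x - 4*x^3 + 22*x^2 + 12*x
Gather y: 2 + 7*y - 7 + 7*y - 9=14*y - 14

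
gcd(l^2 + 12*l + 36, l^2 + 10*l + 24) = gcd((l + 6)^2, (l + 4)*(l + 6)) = l + 6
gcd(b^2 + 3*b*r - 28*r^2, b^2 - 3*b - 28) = 1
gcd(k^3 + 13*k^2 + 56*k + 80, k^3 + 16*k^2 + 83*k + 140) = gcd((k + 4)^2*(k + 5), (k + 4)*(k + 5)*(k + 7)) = k^2 + 9*k + 20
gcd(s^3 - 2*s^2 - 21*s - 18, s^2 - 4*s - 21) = s + 3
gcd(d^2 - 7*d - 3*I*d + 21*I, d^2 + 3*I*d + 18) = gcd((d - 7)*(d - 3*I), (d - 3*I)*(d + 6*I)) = d - 3*I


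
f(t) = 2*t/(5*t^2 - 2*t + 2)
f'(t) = 2*t*(2 - 10*t)/(5*t^2 - 2*t + 2)^2 + 2/(5*t^2 - 2*t + 2)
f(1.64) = 0.27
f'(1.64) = -0.15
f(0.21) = 0.23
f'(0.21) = 1.10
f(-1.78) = -0.17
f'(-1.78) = -0.06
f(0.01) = 0.01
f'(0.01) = 1.02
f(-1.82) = -0.16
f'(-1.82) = -0.06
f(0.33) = 0.35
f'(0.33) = 0.82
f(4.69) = 0.09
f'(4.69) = -0.02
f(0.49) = 0.44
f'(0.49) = 0.32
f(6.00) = 0.07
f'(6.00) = -0.01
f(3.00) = 0.15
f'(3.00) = -0.05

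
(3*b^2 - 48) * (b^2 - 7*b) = 3*b^4 - 21*b^3 - 48*b^2 + 336*b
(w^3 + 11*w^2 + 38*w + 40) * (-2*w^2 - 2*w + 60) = -2*w^5 - 24*w^4 - 38*w^3 + 504*w^2 + 2200*w + 2400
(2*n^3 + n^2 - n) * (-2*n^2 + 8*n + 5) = -4*n^5 + 14*n^4 + 20*n^3 - 3*n^2 - 5*n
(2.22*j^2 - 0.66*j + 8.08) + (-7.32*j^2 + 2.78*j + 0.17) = -5.1*j^2 + 2.12*j + 8.25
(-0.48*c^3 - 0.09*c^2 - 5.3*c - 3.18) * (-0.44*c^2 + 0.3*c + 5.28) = 0.2112*c^5 - 0.1044*c^4 - 0.2294*c^3 - 0.666*c^2 - 28.938*c - 16.7904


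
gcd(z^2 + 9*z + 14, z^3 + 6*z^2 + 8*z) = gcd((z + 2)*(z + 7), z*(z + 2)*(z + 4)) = z + 2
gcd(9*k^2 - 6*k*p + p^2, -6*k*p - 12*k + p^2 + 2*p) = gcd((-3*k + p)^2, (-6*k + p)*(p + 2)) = 1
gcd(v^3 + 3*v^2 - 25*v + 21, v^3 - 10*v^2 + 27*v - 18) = v^2 - 4*v + 3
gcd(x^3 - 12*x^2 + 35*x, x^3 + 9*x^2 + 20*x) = x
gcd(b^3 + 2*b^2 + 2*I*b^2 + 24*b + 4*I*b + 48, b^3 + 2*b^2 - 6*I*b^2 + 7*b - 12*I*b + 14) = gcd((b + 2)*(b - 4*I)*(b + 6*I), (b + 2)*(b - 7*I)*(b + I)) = b + 2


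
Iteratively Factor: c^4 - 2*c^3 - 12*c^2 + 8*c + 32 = (c - 4)*(c^3 + 2*c^2 - 4*c - 8) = (c - 4)*(c + 2)*(c^2 - 4) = (c - 4)*(c + 2)^2*(c - 2)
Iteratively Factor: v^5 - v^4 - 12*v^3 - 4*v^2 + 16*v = (v)*(v^4 - v^3 - 12*v^2 - 4*v + 16) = v*(v - 4)*(v^3 + 3*v^2 - 4) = v*(v - 4)*(v + 2)*(v^2 + v - 2) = v*(v - 4)*(v + 2)^2*(v - 1)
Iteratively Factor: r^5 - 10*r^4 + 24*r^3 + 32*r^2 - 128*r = (r - 4)*(r^4 - 6*r^3 + 32*r) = (r - 4)*(r + 2)*(r^3 - 8*r^2 + 16*r) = (r - 4)^2*(r + 2)*(r^2 - 4*r) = (r - 4)^3*(r + 2)*(r)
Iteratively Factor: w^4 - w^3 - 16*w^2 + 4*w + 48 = (w + 3)*(w^3 - 4*w^2 - 4*w + 16) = (w + 2)*(w + 3)*(w^2 - 6*w + 8) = (w - 2)*(w + 2)*(w + 3)*(w - 4)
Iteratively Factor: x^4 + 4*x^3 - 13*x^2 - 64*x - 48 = (x + 3)*(x^3 + x^2 - 16*x - 16) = (x + 1)*(x + 3)*(x^2 - 16) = (x - 4)*(x + 1)*(x + 3)*(x + 4)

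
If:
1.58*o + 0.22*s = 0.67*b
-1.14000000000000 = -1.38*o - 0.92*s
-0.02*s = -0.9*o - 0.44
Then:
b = -0.43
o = -0.45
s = 1.91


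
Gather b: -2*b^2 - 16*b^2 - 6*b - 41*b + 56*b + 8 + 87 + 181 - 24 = -18*b^2 + 9*b + 252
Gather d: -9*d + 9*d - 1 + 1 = 0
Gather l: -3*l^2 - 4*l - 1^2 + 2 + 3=-3*l^2 - 4*l + 4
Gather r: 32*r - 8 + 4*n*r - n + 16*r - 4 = -n + r*(4*n + 48) - 12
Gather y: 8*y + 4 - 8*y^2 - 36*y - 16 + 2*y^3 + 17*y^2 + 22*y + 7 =2*y^3 + 9*y^2 - 6*y - 5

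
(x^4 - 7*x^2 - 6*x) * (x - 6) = x^5 - 6*x^4 - 7*x^3 + 36*x^2 + 36*x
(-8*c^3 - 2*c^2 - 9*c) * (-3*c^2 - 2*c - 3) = 24*c^5 + 22*c^4 + 55*c^3 + 24*c^2 + 27*c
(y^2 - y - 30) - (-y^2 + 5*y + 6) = 2*y^2 - 6*y - 36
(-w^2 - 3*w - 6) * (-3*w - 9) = 3*w^3 + 18*w^2 + 45*w + 54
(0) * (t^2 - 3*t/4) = 0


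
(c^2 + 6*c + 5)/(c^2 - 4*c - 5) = (c + 5)/(c - 5)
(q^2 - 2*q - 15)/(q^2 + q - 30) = (q + 3)/(q + 6)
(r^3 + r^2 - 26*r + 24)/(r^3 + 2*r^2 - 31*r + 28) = (r + 6)/(r + 7)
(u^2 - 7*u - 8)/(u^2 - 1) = (u - 8)/(u - 1)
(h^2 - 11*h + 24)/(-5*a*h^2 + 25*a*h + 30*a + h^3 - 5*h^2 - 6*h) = (-h^2 + 11*h - 24)/(5*a*h^2 - 25*a*h - 30*a - h^3 + 5*h^2 + 6*h)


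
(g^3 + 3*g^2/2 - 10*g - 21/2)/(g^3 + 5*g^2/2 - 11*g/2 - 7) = (g - 3)/(g - 2)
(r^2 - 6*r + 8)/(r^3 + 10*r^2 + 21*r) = (r^2 - 6*r + 8)/(r*(r^2 + 10*r + 21))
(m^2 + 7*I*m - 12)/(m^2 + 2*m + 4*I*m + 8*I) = (m + 3*I)/(m + 2)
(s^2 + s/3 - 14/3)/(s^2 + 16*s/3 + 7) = (s - 2)/(s + 3)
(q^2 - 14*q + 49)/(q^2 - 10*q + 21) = (q - 7)/(q - 3)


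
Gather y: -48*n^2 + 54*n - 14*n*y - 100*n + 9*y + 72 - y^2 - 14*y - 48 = -48*n^2 - 46*n - y^2 + y*(-14*n - 5) + 24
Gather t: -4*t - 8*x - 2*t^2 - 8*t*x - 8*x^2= -2*t^2 + t*(-8*x - 4) - 8*x^2 - 8*x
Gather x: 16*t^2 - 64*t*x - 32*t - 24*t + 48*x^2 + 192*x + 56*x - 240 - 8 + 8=16*t^2 - 56*t + 48*x^2 + x*(248 - 64*t) - 240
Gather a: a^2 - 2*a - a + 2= a^2 - 3*a + 2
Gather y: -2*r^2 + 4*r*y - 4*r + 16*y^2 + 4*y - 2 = -2*r^2 - 4*r + 16*y^2 + y*(4*r + 4) - 2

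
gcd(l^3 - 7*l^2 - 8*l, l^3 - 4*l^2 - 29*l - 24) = l^2 - 7*l - 8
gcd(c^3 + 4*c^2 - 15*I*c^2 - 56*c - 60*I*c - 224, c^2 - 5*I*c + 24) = c - 8*I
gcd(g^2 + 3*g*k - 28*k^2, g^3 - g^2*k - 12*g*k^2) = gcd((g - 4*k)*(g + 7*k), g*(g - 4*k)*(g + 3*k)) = g - 4*k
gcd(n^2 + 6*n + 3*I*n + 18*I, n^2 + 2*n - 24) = n + 6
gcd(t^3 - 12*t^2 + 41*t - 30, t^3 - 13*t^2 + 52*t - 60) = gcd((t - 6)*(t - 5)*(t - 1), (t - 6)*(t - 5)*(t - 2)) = t^2 - 11*t + 30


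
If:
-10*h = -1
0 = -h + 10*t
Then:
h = 1/10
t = 1/100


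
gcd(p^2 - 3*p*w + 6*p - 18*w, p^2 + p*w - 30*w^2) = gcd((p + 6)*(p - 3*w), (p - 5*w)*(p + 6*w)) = 1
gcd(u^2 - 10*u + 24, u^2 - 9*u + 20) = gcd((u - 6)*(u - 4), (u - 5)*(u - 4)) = u - 4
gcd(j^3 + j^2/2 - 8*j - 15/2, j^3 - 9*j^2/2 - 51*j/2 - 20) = j^2 + 7*j/2 + 5/2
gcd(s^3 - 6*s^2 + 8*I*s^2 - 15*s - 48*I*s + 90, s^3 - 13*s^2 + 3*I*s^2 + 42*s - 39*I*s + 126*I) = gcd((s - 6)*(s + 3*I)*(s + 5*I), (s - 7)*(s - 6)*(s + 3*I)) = s^2 + s*(-6 + 3*I) - 18*I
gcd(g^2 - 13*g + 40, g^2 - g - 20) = g - 5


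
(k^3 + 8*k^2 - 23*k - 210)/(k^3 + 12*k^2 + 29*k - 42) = (k - 5)/(k - 1)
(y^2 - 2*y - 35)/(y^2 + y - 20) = (y - 7)/(y - 4)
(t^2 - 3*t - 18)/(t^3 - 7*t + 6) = (t - 6)/(t^2 - 3*t + 2)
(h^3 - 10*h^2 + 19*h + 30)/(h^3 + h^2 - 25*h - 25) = (h - 6)/(h + 5)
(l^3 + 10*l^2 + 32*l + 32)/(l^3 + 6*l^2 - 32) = (l + 2)/(l - 2)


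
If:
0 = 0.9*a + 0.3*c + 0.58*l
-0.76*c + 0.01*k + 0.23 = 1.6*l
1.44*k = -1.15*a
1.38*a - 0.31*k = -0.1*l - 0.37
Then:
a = -0.16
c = 2.54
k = 0.13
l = -1.06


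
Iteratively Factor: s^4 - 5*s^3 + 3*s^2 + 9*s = (s - 3)*(s^3 - 2*s^2 - 3*s) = (s - 3)*(s + 1)*(s^2 - 3*s) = (s - 3)^2*(s + 1)*(s)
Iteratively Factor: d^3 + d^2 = (d + 1)*(d^2) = d*(d + 1)*(d)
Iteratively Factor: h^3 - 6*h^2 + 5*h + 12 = (h - 4)*(h^2 - 2*h - 3) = (h - 4)*(h - 3)*(h + 1)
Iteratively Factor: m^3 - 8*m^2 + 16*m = (m)*(m^2 - 8*m + 16) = m*(m - 4)*(m - 4)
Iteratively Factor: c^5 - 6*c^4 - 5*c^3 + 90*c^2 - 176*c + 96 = (c - 1)*(c^4 - 5*c^3 - 10*c^2 + 80*c - 96) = (c - 1)*(c + 4)*(c^3 - 9*c^2 + 26*c - 24) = (c - 2)*(c - 1)*(c + 4)*(c^2 - 7*c + 12) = (c - 3)*(c - 2)*(c - 1)*(c + 4)*(c - 4)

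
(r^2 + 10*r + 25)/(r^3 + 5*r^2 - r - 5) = (r + 5)/(r^2 - 1)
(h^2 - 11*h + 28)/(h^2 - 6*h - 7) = (h - 4)/(h + 1)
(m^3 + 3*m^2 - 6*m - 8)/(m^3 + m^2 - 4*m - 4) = (m + 4)/(m + 2)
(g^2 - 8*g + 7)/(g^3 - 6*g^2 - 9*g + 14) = 1/(g + 2)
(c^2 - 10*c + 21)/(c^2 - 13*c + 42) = (c - 3)/(c - 6)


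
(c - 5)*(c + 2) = c^2 - 3*c - 10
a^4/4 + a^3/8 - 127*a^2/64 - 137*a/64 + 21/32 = (a/4 + 1/2)*(a - 3)*(a - 1/4)*(a + 7/4)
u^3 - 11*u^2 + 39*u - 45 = (u - 5)*(u - 3)^2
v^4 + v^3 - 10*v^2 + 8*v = v*(v - 2)*(v - 1)*(v + 4)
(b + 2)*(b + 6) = b^2 + 8*b + 12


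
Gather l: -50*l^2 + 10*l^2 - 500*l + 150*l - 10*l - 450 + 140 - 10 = -40*l^2 - 360*l - 320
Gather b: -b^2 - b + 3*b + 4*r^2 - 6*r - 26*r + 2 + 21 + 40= -b^2 + 2*b + 4*r^2 - 32*r + 63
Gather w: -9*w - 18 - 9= -9*w - 27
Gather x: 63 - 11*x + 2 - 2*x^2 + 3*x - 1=-2*x^2 - 8*x + 64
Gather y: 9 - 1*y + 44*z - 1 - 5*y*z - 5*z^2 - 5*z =y*(-5*z - 1) - 5*z^2 + 39*z + 8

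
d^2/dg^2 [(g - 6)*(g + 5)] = 2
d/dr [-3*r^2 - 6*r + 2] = -6*r - 6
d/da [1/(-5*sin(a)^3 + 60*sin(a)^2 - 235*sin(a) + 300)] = (3*sin(a)^2 - 24*sin(a) + 47)*cos(a)/(5*(sin(a)^3 - 12*sin(a)^2 + 47*sin(a) - 60)^2)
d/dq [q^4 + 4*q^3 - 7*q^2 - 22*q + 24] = 4*q^3 + 12*q^2 - 14*q - 22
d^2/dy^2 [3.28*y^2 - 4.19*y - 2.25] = 6.56000000000000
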